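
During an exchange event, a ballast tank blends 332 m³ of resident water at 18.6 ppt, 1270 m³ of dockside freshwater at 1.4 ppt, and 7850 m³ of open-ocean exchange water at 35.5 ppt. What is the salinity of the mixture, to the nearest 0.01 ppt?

30.32 ppt

By conservation of dissolved salt,
salt = 332×18.6 + 1,270×1.4 + 7,850×35.5 = 6,175.2 + 1,778 + 278,675 = 286,628.2
volume = 332 + 1,270 + 7,850 = 9,452 m³
S = 286,628.2 / 9,452 = 30.3246 ppt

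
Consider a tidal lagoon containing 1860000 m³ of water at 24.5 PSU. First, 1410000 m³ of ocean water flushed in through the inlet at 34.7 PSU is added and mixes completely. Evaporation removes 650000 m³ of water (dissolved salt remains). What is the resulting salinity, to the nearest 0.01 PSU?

After mixing: salt = 1,860,000×24.5 + 1,410,000×34.7 = 94,497,000; volume = 3,270,000 m³
After evaporation: salt unchanged = 94,497,000; volume = 3,270,000 − 650,000 = 2,620,000 m³
S = 94,497,000 / 2,620,000 = 36.0676 PSU

36.07 PSU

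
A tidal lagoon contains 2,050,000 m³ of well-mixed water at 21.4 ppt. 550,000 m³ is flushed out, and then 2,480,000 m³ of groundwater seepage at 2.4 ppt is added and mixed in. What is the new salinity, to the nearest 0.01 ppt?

Remaining after removal: 1,500,000 m³ at 21.4 ppt (salt = 32,100,000)
After addition: salt = 32,100,000 + 2,480,000×2.4 = 38,052,000; volume = 3,980,000 m³
S = 38,052,000 / 3,980,000 = 9.5608 ppt

9.56 ppt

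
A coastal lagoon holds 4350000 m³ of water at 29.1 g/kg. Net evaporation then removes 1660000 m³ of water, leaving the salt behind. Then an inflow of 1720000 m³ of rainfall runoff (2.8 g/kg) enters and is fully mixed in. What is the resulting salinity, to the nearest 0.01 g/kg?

29.80 g/kg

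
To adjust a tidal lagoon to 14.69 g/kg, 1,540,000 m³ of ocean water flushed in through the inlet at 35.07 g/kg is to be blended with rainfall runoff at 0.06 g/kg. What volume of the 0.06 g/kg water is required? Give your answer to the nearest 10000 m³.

Salt balance: 1,540,000×35.07 + V×0.06 = (1,540,000+V)×14.69
54,007,800 + 0.06V = 22,622,600 + 14.69V
31,385,200 = 14.63V
V = 2,145,263.16 m³

2150000 m³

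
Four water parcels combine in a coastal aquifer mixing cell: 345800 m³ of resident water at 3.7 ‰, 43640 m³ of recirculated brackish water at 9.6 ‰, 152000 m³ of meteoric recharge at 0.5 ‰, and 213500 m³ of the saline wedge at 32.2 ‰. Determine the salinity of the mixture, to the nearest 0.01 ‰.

11.46 ‰

Mass of salt is conserved:
salt = 345,800×3.7 + 43,640×9.6 + 152,000×0.5 + 213,500×32.2 = 1,279,460 + 418,944 + 76,000 + 6,874,700 = 8,649,104
volume = 345,800 + 43,640 + 152,000 + 213,500 = 754,940 m³
S = 8,649,104 / 754,940 = 11.4567 ‰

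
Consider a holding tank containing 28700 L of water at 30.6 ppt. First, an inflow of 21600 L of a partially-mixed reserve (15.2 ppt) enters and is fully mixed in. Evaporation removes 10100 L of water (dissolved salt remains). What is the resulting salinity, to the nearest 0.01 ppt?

After mixing: salt = 28,700×30.6 + 21,600×15.2 = 1,206,540; volume = 50,300 L
After evaporation: salt unchanged = 1,206,540; volume = 50,300 − 10,100 = 40,200 L
S = 1,206,540 / 40,200 = 30.0134 ppt

30.01 ppt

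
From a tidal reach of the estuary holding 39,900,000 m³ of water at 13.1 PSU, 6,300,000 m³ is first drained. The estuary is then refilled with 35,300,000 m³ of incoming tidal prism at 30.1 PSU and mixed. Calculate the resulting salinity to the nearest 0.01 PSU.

Remaining after removal: 33,600,000 m³ at 13.1 PSU (salt = 440,160,000)
After addition: salt = 440,160,000 + 35,300,000×30.1 = 1,502,690,000; volume = 68,900,000 m³
S = 1,502,690,000 / 68,900,000 = 21.8097 PSU

21.81 PSU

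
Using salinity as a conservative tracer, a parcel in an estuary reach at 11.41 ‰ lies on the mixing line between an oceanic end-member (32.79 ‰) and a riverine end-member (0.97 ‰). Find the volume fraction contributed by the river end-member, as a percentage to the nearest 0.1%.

67.2%

Let f be the freshwater fraction. Salt balance per unit volume:
f×0.97 + (1−f)×32.79 = 11.41
f = (32.79 − 11.41) / (32.79 − 0.97) = 21.38/31.82 = 0.6719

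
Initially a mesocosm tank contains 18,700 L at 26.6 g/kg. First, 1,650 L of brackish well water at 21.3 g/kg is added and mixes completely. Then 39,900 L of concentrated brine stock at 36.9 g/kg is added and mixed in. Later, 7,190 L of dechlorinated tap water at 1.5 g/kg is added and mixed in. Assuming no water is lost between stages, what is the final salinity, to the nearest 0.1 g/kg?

Salt balance:
Initial salt = 18,700×26.6 = 497,420
After stage 1: salt = 497,420 + 1,650×21.3 = 532,565; volume = 20,350 L; S = 26.17 g/kg
After stage 2: salt = 532,565 + 39,900×36.9 = 2,004,875; volume = 60,250 L; S = 33.276 g/kg
After stage 3: salt = 2,004,875 + 7,190×1.5 = 2,015,660; volume = 67,440 L
S = 2,015,660 / 67,440 = 29.8882 g/kg

29.9 g/kg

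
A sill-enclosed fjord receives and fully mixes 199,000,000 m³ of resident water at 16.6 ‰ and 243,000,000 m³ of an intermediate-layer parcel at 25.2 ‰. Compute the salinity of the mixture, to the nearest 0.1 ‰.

Total salt / total volume:
salt = 199,000,000×16.6 + 243,000,000×25.2 = 3,303,400,000 + 6,123,600,000 = 9,427,000,000
volume = 199,000,000 + 243,000,000 = 442,000,000 m³
S = 9,427,000,000 / 442,000,000 = 21.328 ‰

21.3 ‰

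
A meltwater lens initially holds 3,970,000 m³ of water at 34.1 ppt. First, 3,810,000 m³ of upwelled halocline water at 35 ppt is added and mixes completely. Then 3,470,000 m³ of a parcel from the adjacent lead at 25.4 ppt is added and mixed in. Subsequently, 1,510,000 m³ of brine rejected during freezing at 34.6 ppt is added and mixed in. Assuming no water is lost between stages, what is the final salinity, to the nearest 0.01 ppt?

32.06 ppt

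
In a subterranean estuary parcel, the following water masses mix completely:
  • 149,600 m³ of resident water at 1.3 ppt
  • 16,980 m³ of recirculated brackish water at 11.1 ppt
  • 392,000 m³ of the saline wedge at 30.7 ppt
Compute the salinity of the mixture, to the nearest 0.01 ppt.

22.23 ppt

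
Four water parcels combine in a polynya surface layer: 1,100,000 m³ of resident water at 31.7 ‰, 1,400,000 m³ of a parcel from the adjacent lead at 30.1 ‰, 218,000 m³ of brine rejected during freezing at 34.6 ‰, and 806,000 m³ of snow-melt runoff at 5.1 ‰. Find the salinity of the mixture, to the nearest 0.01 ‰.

25.16 ‰

Mass of salt is conserved:
salt = 1,100,000×31.7 + 1,400,000×30.1 + 218,000×34.6 + 806,000×5.1 = 34,870,000 + 42,140,000 + 7,542,800 + 4,110,600 = 88,663,400
volume = 1,100,000 + 1,400,000 + 218,000 + 806,000 = 3,524,000 m³
S = 88,663,400 / 3,524,000 = 25.1599 ‰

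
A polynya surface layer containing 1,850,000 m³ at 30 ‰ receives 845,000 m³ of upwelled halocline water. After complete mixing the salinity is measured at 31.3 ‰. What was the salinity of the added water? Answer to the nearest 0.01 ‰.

Salt balance: 1,850,000×30 + 845,000×S = 2,695,000×31.3
55,500,000 + 845,000·S = 84,353,500
S = (84,353,500 − 55,500,000) / 845,000 = 34.1462 ‰

34.15 ‰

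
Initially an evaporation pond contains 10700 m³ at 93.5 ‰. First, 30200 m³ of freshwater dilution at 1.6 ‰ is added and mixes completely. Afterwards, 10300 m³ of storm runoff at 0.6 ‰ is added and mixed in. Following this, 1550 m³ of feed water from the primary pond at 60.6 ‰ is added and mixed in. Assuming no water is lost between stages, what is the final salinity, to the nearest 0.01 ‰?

21.78 ‰

Salt balance:
Initial salt = 10,700×93.5 = 1,000,450
After stage 1: salt = 1,000,450 + 30,200×1.6 = 1,048,770; volume = 40,900 m³; S = 25.642 ‰
After stage 2: salt = 1,048,770 + 10,300×0.6 = 1,054,950; volume = 51,200 m³; S = 20.604 ‰
After stage 3: salt = 1,054,950 + 1,550×60.6 = 1,148,880; volume = 52,750 m³
S = 1,148,880 / 52,750 = 21.7797 ‰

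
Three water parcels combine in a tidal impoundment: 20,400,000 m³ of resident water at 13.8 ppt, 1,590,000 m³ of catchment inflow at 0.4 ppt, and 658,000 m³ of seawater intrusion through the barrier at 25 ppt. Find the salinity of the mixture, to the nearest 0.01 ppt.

13.18 ppt

By conservation of dissolved salt,
salt = 20,400,000×13.8 + 1,590,000×0.4 + 658,000×25 = 281,520,000 + 636,000 + 16,450,000 = 298,606,000
volume = 20,400,000 + 1,590,000 + 658,000 = 22,648,000 m³
S = 298,606,000 / 22,648,000 = 13.1847 ppt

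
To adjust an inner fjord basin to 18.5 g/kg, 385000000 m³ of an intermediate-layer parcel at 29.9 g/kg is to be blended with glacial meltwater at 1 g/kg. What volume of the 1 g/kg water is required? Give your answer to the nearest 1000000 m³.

Salt balance: 385,000,000×29.9 + V×1 = (385,000,000+V)×18.5
11,511,500,000 + 1V = 7,122,500,000 + 18.5V
4,389,000,000 = 17.5V
V = 250,800,000 m³

251000000 m³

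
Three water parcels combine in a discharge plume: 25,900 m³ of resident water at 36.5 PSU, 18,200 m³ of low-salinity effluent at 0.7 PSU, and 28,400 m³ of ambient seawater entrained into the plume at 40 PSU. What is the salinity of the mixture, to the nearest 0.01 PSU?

Conserving salt mass:
salt = 25,900×36.5 + 18,200×0.7 + 28,400×40 = 945,350 + 12,740 + 1,136,000 = 2,094,090
volume = 25,900 + 18,200 + 28,400 = 72,500 m³
S = 2,094,090 / 72,500 = 28.884 PSU

28.88 PSU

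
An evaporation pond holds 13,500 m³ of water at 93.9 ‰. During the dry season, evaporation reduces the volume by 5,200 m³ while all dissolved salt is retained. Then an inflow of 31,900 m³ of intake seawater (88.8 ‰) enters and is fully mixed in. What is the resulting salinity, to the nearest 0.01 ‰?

After evaporation: salt = 13,500×93.9 = 1,267,650; volume = 13,500 − 5,200 = 8,300 m³
After mixing: salt = 1,267,650 + 31,900×88.8 = 4,100,370; volume = 8,300 + 31,900 = 40,200 m³
S = 4,100,370 / 40,200 = 101.9993 ‰

102.00 ‰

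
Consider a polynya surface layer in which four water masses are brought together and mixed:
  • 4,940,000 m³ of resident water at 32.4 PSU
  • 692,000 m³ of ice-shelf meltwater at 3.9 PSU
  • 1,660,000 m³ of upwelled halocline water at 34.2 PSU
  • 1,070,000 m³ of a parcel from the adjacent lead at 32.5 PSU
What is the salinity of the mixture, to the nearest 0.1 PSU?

Weighted by volume,
salt = 4,940,000×32.4 + 692,000×3.9 + 1,660,000×34.2 + 1,070,000×32.5 = 160,056,000 + 2,698,800 + 56,772,000 + 34,775,000 = 254,301,800
volume = 4,940,000 + 692,000 + 1,660,000 + 1,070,000 = 8,362,000 m³
S = 254,301,800 / 8,362,000 = 30.412 PSU

30.4 PSU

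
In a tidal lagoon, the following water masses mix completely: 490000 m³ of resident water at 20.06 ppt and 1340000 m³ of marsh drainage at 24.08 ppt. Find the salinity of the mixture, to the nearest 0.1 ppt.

23.0 ppt

Salt balance:
salt = 490,000×20.06 + 1,340,000×24.08 = 9,829,400 + 32,267,200 = 42,096,600
volume = 490,000 + 1,340,000 = 1,830,000 m³
S = 42,096,600 / 1,830,000 = 23.004 ppt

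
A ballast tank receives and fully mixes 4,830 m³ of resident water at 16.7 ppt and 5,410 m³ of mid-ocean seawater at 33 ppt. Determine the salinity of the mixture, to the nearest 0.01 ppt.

By conservation of dissolved salt,
salt = 4,830×16.7 + 5,410×33 = 80,661 + 178,530 = 259,191
volume = 4,830 + 5,410 = 10,240 m³
S = 259,191 / 10,240 = 25.3116 ppt

25.31 ppt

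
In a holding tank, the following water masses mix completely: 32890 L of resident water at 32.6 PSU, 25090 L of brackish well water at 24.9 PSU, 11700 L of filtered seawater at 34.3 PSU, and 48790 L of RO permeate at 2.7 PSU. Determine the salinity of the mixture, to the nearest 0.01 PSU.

By conservation of dissolved salt,
salt = 32,890×32.6 + 25,090×24.9 + 11,700×34.3 + 48,790×2.7 = 1,072,214 + 624,741 + 401,310 + 131,733 = 2,229,998
volume = 32,890 + 25,090 + 11,700 + 48,790 = 118,470 L
S = 2,229,998 / 118,470 = 18.8233 PSU

18.82 PSU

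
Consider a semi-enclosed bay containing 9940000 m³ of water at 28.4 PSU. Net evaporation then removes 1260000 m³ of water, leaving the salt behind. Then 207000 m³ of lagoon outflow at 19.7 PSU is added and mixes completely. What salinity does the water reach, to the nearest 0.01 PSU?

32.22 PSU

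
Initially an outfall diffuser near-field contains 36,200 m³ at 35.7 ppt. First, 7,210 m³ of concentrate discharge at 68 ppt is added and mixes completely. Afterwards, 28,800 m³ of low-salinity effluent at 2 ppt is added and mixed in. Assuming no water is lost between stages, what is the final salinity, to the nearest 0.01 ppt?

Weighted by volume,
Initial salt = 36,200×35.7 = 1,292,340
After stage 1: salt = 1,292,340 + 7,210×68 = 1,782,620; volume = 43,410 m³; S = 41.065 ppt
After stage 2: salt = 1,782,620 + 28,800×2 = 1,840,220; volume = 72,210 m³
S = 1,840,220 / 72,210 = 25.4843 ppt

25.48 ppt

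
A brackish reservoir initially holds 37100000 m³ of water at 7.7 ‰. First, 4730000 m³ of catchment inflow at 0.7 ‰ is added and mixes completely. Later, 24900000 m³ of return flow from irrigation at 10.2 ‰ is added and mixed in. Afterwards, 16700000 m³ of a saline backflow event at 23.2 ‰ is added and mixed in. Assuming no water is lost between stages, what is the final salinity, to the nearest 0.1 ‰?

11.2 ‰

Weighted by volume,
Initial salt = 37,100,000×7.7 = 285,670,000
After stage 1: salt = 285,670,000 + 4,730,000×0.7 = 288,981,000; volume = 41,830,000 m³; S = 6.908 ‰
After stage 2: salt = 288,981,000 + 24,900,000×10.2 = 542,961,000; volume = 66,730,000 m³; S = 8.137 ‰
After stage 3: salt = 542,961,000 + 16,700,000×23.2 = 930,401,000; volume = 83,430,000 m³
S = 930,401,000 / 83,430,000 = 11.1519 ‰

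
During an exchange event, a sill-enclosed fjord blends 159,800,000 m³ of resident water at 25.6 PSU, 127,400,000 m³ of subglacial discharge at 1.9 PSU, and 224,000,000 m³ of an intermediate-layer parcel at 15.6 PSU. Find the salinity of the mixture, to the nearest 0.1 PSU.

Total salt / total volume:
salt = 159,800,000×25.6 + 127,400,000×1.9 + 224,000,000×15.6 = 4,090,880,000 + 242,060,000 + 3,494,400,000 = 7,827,340,000
volume = 159,800,000 + 127,400,000 + 224,000,000 = 511,200,000 m³
S = 7,827,340,000 / 511,200,000 = 15.312 PSU

15.3 PSU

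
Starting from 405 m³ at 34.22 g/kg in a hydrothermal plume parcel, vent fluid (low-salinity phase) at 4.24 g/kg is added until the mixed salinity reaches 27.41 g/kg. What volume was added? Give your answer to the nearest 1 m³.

Salt balance: 405×34.22 + V×4.24 = (405+V)×27.41
13,859.1 + 4.24V = 11,101.05 + 27.41V
2,758.05 = 23.17V
V = 119.04 m³

119 m³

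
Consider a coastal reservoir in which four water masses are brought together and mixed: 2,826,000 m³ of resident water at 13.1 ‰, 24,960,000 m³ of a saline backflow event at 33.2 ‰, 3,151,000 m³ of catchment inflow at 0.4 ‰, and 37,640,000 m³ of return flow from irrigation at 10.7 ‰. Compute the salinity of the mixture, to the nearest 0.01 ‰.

18.51 ‰

By conservation of dissolved salt,
salt = 2,826,000×13.1 + 24,960,000×33.2 + 3,151,000×0.4 + 37,640,000×10.7 = 37,020,600 + 828,672,000 + 1,260,400 + 402,748,000 = 1,269,701,000
volume = 2,826,000 + 24,960,000 + 3,151,000 + 37,640,000 = 68,577,000 m³
S = 1,269,701,000 / 68,577,000 = 18.515 ‰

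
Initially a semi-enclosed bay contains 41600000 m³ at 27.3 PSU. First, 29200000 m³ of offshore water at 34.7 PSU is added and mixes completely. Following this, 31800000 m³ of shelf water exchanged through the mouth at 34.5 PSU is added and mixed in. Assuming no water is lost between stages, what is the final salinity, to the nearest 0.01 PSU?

31.64 PSU

By conservation of dissolved salt,
Initial salt = 41,600,000×27.3 = 1,135,680,000
After stage 1: salt = 1,135,680,000 + 29,200,000×34.7 = 2,148,920,000; volume = 70,800,000 m³; S = 30.352 PSU
After stage 2: salt = 2,148,920,000 + 31,800,000×34.5 = 3,246,020,000; volume = 102,600,000 m³
S = 3,246,020,000 / 102,600,000 = 31.6376 PSU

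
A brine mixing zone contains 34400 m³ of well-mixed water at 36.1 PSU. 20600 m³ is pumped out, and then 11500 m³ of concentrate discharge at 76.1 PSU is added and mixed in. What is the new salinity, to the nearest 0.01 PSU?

Remaining after removal: 13,800 m³ at 36.1 PSU (salt = 498,180)
After addition: salt = 498,180 + 11,500×76.1 = 1,373,330; volume = 25,300 m³
S = 1,373,330 / 25,300 = 54.2818 PSU

54.28 PSU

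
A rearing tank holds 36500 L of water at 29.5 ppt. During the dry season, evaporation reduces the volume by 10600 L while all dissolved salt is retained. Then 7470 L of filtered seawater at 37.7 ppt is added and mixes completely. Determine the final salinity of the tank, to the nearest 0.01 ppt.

After evaporation: salt = 36,500×29.5 = 1,076,750; volume = 36,500 − 10,600 = 25,900 L
After mixing: salt = 1,076,750 + 7,470×37.7 = 1,358,369; volume = 25,900 + 7,470 = 33,370 L
S = 1,358,369 / 33,370 = 40.7063 ppt

40.71 ppt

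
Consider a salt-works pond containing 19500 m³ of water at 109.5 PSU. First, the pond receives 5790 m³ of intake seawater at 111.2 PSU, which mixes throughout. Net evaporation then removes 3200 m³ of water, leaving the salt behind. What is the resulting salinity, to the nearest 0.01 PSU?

125.81 PSU

After mixing: salt = 19,500×109.5 + 5,790×111.2 = 2,779,098; volume = 25,290 m³
After evaporation: salt unchanged = 2,779,098; volume = 25,290 − 3,200 = 22,090 m³
S = 2,779,098 / 22,090 = 125.808 PSU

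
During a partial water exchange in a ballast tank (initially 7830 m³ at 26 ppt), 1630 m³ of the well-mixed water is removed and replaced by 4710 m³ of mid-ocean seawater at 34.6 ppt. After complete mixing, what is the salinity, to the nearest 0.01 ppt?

Remaining after removal: 6,200 m³ at 26 ppt (salt = 161,200)
After addition: salt = 161,200 + 4,710×34.6 = 324,166; volume = 10,910 m³
S = 324,166 / 10,910 = 29.7127 ppt

29.71 ppt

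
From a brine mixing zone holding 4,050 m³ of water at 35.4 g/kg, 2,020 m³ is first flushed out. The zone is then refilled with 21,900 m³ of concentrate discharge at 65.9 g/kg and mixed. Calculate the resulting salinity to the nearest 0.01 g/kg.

Remaining after removal: 2,030 m³ at 35.4 g/kg (salt = 71,862)
After addition: salt = 71,862 + 21,900×65.9 = 1,515,072; volume = 23,930 m³
S = 1,515,072 / 23,930 = 63.3127 g/kg

63.31 g/kg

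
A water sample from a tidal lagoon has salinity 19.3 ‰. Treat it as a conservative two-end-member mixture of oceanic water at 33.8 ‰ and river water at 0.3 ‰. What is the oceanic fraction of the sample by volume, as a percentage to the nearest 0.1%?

Let g be the oceanic fraction. Salt balance per unit volume:
g×33.8 + (1−g)×0.3 = 19.3
g = (19.3 − 0.3) / (33.8 − 0.3) = 19/33.5 = 0.5672

56.7%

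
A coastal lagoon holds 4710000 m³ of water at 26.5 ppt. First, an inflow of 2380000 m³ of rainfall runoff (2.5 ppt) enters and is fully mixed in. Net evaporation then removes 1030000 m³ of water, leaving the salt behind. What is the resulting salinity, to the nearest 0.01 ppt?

After mixing: salt = 4,710,000×26.5 + 2,380,000×2.5 = 130,765,000; volume = 7,090,000 m³
After evaporation: salt unchanged = 130,765,000; volume = 7,090,000 − 1,030,000 = 6,060,000 m³
S = 130,765,000 / 6,060,000 = 21.5784 ppt

21.58 ppt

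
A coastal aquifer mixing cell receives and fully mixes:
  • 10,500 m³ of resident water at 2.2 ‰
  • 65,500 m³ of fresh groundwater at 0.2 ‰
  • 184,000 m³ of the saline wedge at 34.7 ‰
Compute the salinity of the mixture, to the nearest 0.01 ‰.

By conservation of dissolved salt,
salt = 10,500×2.2 + 65,500×0.2 + 184,000×34.7 = 23,100 + 13,100 + 6,384,800 = 6,421,000
volume = 10,500 + 65,500 + 184,000 = 260,000 m³
S = 6,421,000 / 260,000 = 24.6962 ‰

24.70 ‰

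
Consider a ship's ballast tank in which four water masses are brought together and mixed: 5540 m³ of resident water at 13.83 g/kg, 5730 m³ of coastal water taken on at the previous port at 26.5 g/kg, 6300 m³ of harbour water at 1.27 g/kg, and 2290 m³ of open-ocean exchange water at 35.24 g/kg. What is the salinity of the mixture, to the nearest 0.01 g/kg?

15.97 g/kg

Total salt / total volume:
salt = 5,540×13.83 + 5,730×26.5 + 6,300×1.27 + 2,290×35.24 = 76,618.2 + 151,845 + 8,001 + 80,699.6 = 317,163.8
volume = 5,540 + 5,730 + 6,300 + 2,290 = 19,860 m³
S = 317,163.8 / 19,860 = 15.97 g/kg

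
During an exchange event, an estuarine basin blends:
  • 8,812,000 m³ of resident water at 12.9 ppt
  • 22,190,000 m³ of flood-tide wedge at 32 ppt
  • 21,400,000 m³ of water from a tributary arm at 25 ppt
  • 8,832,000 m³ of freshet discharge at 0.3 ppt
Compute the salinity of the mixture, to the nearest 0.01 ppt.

Salt balance:
salt = 8,812,000×12.9 + 22,190,000×32 + 21,400,000×25 + 8,832,000×0.3 = 113,674,800 + 710,080,000 + 535,000,000 + 2,649,600 = 1,361,404,400
volume = 8,812,000 + 22,190,000 + 21,400,000 + 8,832,000 = 61,234,000 m³
S = 1,361,404,400 / 61,234,000 = 22.2328 ppt

22.23 ppt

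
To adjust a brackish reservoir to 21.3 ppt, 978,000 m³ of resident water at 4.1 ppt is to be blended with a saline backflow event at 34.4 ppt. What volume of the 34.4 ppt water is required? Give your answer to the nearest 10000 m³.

1280000 m³

Salt balance: 978,000×4.1 + V×34.4 = (978,000+V)×21.3
4,009,800 + 34.4V = 20,831,400 + 21.3V
16,821,600 = 13.1V
V = 1,284,091.6 m³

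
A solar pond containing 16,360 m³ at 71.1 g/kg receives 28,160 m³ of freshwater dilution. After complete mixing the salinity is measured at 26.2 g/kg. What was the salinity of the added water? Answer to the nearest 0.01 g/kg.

0.11 g/kg

Salt balance: 16,360×71.1 + 28,160×S = 44,520×26.2
1,163,196 + 28,160·S = 1,166,424
S = (1,166,424 − 1,163,196) / 28,160 = 0.1146 g/kg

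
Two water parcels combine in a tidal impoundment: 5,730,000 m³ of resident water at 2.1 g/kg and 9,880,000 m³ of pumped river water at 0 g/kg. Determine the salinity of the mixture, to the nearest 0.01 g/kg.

0.77 g/kg

Conserving salt mass:
salt = 5,730,000×2.1 + 9,880,000×0 = 12,033,000 + 0 = 12,033,000
volume = 5,730,000 + 9,880,000 = 15,610,000 m³
S = 12,033,000 / 15,610,000 = 0.7709 g/kg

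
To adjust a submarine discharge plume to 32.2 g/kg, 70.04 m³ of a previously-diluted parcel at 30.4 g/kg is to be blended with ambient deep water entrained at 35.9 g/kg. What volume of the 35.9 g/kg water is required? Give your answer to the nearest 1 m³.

34 m³

Salt balance: 70.04×30.4 + V×35.9 = (70.04+V)×32.2
2,129.216 + 35.9V = 2,255.288 + 32.2V
126.072 = 3.7V
V = 34.07 m³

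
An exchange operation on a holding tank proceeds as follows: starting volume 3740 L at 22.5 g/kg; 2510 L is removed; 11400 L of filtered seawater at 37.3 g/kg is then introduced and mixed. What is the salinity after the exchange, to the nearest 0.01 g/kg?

35.86 g/kg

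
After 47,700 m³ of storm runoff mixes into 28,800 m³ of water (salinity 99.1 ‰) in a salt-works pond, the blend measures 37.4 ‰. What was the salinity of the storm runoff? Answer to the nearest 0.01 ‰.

Salt balance: 28,800×99.1 + 47,700×S = 76,500×37.4
2,854,080 + 47,700·S = 2,861,100
S = (2,861,100 − 2,854,080) / 47,700 = 0.1472 ‰

0.15 ‰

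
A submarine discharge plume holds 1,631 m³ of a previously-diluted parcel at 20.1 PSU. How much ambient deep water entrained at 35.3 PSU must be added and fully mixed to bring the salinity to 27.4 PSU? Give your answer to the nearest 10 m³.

1510 m³

Salt balance: 1,631×20.1 + V×35.3 = (1,631+V)×27.4
32,783.1 + 35.3V = 44,689.4 + 27.4V
11,906.3 = 7.9V
V = 1,507.13 m³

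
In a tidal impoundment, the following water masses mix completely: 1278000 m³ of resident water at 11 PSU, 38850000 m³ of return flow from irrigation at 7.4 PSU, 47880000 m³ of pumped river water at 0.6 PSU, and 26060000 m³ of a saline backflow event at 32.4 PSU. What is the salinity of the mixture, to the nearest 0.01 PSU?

10.30 PSU

By conservation of dissolved salt,
salt = 1,278,000×11 + 38,850,000×7.4 + 47,880,000×0.6 + 26,060,000×32.4 = 14,058,000 + 287,490,000 + 28,728,000 + 844,344,000 = 1,174,620,000
volume = 1,278,000 + 38,850,000 + 47,880,000 + 26,060,000 = 114,068,000 m³
S = 1,174,620,000 / 114,068,000 = 10.2975 PSU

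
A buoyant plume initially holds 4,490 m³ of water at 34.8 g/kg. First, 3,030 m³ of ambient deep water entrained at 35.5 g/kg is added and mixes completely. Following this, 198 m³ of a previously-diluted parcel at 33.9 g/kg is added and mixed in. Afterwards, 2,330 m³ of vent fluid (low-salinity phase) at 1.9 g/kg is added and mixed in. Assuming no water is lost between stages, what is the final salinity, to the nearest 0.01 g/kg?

27.36 g/kg

Total salt / total volume:
Initial salt = 4,490×34.8 = 156,252
After stage 1: salt = 156,252 + 3,030×35.5 = 263,817; volume = 7,520 m³; S = 35.082 g/kg
After stage 2: salt = 263,817 + 198×33.9 = 270,529.2; volume = 7,718 m³; S = 35.052 g/kg
After stage 3: salt = 270,529.2 + 2,330×1.9 = 274,956.2; volume = 10,048 m³
S = 274,956.2 / 10,048 = 27.3643 g/kg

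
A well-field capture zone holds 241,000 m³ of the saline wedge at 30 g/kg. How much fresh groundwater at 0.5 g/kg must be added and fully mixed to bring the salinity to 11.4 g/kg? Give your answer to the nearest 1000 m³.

Salt balance: 241,000×30 + V×0.5 = (241,000+V)×11.4
7,230,000 + 0.5V = 2,747,400 + 11.4V
4,482,600 = 10.9V
V = 411,247.71 m³

411000 m³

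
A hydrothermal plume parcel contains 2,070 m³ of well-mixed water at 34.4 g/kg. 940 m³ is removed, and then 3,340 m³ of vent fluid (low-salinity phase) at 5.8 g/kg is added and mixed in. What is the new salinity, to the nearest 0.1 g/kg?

13.0 g/kg

Remaining after removal: 1,130 m³ at 34.4 g/kg (salt = 38,872)
After addition: salt = 38,872 + 3,340×5.8 = 58,244; volume = 4,470 m³
S = 58,244 / 4,470 = 13.03 g/kg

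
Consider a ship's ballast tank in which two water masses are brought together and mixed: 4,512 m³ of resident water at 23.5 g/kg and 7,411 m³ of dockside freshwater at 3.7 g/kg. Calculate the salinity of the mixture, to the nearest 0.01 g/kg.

By conservation of dissolved salt,
salt = 4,512×23.5 + 7,411×3.7 = 106,032 + 27,420.7 = 133,452.7
volume = 4,512 + 7,411 = 11,923 m³
S = 133,452.7 / 11,923 = 11.1929 g/kg

11.19 g/kg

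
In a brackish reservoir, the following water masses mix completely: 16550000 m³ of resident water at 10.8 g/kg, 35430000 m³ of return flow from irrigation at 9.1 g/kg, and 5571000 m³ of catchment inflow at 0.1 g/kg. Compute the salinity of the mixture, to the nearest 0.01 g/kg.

8.72 g/kg

By conservation of dissolved salt,
salt = 16,550,000×10.8 + 35,430,000×9.1 + 5,571,000×0.1 = 178,740,000 + 322,413,000 + 557,100 = 501,710,100
volume = 16,550,000 + 35,430,000 + 5,571,000 = 57,551,000 m³
S = 501,710,100 / 57,551,000 = 8.7177 g/kg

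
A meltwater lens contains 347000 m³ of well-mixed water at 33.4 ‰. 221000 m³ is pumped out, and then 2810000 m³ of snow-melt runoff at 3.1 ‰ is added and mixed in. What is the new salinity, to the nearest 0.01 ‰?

4.40 ‰

Remaining after removal: 126,000 m³ at 33.4 ‰ (salt = 4,208,400)
After addition: salt = 4,208,400 + 2,810,000×3.1 = 12,919,400; volume = 2,936,000 m³
S = 12,919,400 / 2,936,000 = 4.4003 ‰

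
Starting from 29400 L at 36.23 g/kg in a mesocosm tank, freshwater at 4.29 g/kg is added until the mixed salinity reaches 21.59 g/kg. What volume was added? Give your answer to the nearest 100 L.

Salt balance: 29,400×36.23 + V×4.29 = (29,400+V)×21.59
1,065,162 + 4.29V = 634,746 + 21.59V
430,416 = 17.3V
V = 24,879.54 L

24900 L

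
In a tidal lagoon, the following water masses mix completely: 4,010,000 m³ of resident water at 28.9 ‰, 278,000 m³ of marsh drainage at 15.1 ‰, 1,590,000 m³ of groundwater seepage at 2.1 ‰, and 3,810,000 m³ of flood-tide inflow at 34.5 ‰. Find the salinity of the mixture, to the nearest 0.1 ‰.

26.3 ‰

Weighted by volume,
salt = 4,010,000×28.9 + 278,000×15.1 + 1,590,000×2.1 + 3,810,000×34.5 = 115,889,000 + 4,197,800 + 3,339,000 + 131,445,000 = 254,870,800
volume = 4,010,000 + 278,000 + 1,590,000 + 3,810,000 = 9,688,000 m³
S = 254,870,800 / 9,688,000 = 26.308 ‰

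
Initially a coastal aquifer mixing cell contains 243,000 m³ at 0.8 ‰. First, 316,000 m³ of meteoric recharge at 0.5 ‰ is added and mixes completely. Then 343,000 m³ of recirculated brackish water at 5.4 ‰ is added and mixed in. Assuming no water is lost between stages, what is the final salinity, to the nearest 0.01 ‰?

2.44 ‰

Conserving salt mass:
Initial salt = 243,000×0.8 = 194,400
After stage 1: salt = 194,400 + 316,000×0.5 = 352,400; volume = 559,000 m³; S = 0.63 ‰
After stage 2: salt = 352,400 + 343,000×5.4 = 2,204,600; volume = 902,000 m³
S = 2,204,600 / 902,000 = 2.4441 ‰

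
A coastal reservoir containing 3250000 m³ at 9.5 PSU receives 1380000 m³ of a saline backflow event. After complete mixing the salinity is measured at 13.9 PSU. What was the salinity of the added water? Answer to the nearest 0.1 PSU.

24.3 PSU

Salt balance: 3,250,000×9.5 + 1,380,000×S = 4,630,000×13.9
30,875,000 + 1,380,000·S = 64,357,000
S = (64,357,000 − 30,875,000) / 1,380,000 = 24.2623 PSU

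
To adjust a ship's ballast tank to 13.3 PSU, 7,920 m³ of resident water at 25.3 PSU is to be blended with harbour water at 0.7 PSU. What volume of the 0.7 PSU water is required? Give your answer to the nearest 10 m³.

Salt balance: 7,920×25.3 + V×0.7 = (7,920+V)×13.3
200,376 + 0.7V = 105,336 + 13.3V
95,040 = 12.6V
V = 7,542.86 m³

7540 m³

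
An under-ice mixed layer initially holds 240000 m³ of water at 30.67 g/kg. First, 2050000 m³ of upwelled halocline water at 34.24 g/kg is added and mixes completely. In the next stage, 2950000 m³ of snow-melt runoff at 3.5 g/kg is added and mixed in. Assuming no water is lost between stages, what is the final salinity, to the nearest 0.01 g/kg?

Conserving salt mass:
Initial salt = 240,000×30.67 = 7,360,800
After stage 1: salt = 7,360,800 + 2,050,000×34.24 = 77,552,800; volume = 2,290,000 m³; S = 33.866 g/kg
After stage 2: salt = 77,552,800 + 2,950,000×3.5 = 87,877,800; volume = 5,240,000 m³
S = 87,877,800 / 5,240,000 = 16.7706 g/kg

16.77 g/kg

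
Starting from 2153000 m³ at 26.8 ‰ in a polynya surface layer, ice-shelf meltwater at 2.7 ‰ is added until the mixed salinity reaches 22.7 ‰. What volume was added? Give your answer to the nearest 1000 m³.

441000 m³

Salt balance: 2,153,000×26.8 + V×2.7 = (2,153,000+V)×22.7
57,700,400 + 2.7V = 48,873,100 + 22.7V
8,827,300 = 20V
V = 441,365 m³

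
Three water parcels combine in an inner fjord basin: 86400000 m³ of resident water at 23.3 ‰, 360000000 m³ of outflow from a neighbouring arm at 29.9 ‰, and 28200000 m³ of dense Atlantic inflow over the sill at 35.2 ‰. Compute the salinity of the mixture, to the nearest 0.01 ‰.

29.01 ‰

Weighted by volume,
salt = 86,400,000×23.3 + 360,000,000×29.9 + 28,200,000×35.2 = 2,013,120,000 + 10,764,000,000 + 992,640,000 = 13,769,760,000
volume = 86,400,000 + 360,000,000 + 28,200,000 = 474,600,000 m³
S = 13,769,760,000 / 474,600,000 = 29.0134 ‰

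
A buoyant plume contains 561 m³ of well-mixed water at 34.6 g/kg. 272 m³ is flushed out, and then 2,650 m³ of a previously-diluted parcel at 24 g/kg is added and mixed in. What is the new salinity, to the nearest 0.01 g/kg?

25.04 g/kg

Remaining after removal: 289 m³ at 34.6 g/kg (salt = 9,999.4)
After addition: salt = 9,999.4 + 2,650×24 = 73,599.4; volume = 2,939 m³
S = 73,599.4 / 2,939 = 25.0423 g/kg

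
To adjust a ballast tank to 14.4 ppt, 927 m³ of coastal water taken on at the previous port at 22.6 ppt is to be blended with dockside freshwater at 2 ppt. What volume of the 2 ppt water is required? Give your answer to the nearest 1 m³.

613 m³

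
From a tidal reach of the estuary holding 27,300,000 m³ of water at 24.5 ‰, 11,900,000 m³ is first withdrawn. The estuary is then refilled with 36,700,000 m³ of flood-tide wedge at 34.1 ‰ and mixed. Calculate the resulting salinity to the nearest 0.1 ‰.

Remaining after removal: 15,400,000 m³ at 24.5 ‰ (salt = 377,300,000)
After addition: salt = 377,300,000 + 36,700,000×34.1 = 1,628,770,000; volume = 52,100,000 m³
S = 1,628,770,000 / 52,100,000 = 31.2624 ‰

31.3 ‰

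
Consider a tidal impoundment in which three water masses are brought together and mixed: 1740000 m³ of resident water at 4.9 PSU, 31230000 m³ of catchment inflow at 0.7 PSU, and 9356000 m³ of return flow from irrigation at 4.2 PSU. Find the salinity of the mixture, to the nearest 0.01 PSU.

Mass of salt is conserved:
salt = 1,740,000×4.9 + 31,230,000×0.7 + 9,356,000×4.2 = 8,526,000 + 21,861,000 + 39,295,200 = 69,682,200
volume = 1,740,000 + 31,230,000 + 9,356,000 = 42,326,000 m³
S = 69,682,200 / 42,326,000 = 1.6463 PSU

1.65 PSU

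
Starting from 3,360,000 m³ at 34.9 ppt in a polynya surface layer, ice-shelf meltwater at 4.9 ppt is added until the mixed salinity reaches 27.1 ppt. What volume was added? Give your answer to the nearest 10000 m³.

Salt balance: 3,360,000×34.9 + V×4.9 = (3,360,000+V)×27.1
117,264,000 + 4.9V = 91,056,000 + 27.1V
26,208,000 = 22.2V
V = 1,180,540.54 m³

1180000 m³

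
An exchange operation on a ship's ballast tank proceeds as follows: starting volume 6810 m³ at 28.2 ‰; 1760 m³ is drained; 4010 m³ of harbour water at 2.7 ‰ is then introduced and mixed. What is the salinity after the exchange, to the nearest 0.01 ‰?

16.91 ‰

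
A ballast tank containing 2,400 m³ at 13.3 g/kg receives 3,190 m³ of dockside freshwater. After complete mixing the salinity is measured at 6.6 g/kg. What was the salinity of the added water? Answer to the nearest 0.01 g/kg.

1.56 g/kg

Salt balance: 2,400×13.3 + 3,190×S = 5,590×6.6
31,920 + 3,190·S = 36,894
S = (36,894 − 31,920) / 3,190 = 1.5592 g/kg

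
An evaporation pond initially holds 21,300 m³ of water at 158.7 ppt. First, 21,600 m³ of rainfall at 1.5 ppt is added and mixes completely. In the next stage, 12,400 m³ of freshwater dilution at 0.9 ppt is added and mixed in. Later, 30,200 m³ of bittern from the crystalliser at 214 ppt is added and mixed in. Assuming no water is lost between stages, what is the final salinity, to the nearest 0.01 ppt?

115.63 ppt

Total salt / total volume:
Initial salt = 21,300×158.7 = 3,380,310
After stage 1: salt = 3,380,310 + 21,600×1.5 = 3,412,710; volume = 42,900 m³; S = 79.55 ppt
After stage 2: salt = 3,412,710 + 12,400×0.9 = 3,423,870; volume = 55,300 m³; S = 61.914 ppt
After stage 3: salt = 3,423,870 + 30,200×214 = 9,886,670; volume = 85,500 m³
S = 9,886,670 / 85,500 = 115.6336 ppt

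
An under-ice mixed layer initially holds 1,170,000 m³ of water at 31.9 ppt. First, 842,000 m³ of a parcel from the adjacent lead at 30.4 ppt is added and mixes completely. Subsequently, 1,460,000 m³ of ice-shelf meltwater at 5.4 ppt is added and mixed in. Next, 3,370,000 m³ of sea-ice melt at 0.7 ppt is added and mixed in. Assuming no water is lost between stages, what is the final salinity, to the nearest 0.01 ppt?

Conserving salt mass:
Initial salt = 1,170,000×31.9 = 37,323,000
After stage 1: salt = 37,323,000 + 842,000×30.4 = 62,919,800; volume = 2,012,000 m³; S = 31.272 ppt
After stage 2: salt = 62,919,800 + 1,460,000×5.4 = 70,803,800; volume = 3,472,000 m³; S = 20.393 ppt
After stage 3: salt = 70,803,800 + 3,370,000×0.7 = 73,162,800; volume = 6,842,000 m³
S = 73,162,800 / 6,842,000 = 10.6932 ppt

10.69 ppt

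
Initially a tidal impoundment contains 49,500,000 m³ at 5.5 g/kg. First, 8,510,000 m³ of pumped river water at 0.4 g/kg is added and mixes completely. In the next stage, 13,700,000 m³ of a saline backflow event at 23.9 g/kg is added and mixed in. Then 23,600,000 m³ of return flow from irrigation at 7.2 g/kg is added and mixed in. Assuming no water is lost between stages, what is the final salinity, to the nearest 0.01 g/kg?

Weighted by volume,
Initial salt = 49,500,000×5.5 = 272,250,000
After stage 1: salt = 272,250,000 + 8,510,000×0.4 = 275,654,000; volume = 58,010,000 m³; S = 4.752 g/kg
After stage 2: salt = 275,654,000 + 13,700,000×23.9 = 603,084,000; volume = 71,710,000 m³; S = 8.41 g/kg
After stage 3: salt = 603,084,000 + 23,600,000×7.2 = 773,004,000; volume = 95,310,000 m³
S = 773,004,000 / 95,310,000 = 8.1104 g/kg

8.11 g/kg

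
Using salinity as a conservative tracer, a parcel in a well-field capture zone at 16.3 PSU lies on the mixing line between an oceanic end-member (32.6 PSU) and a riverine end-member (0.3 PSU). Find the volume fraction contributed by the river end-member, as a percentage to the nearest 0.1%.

50.5%

Let f be the freshwater fraction. Salt balance per unit volume:
f×0.3 + (1−f)×32.6 = 16.3
f = (32.6 − 16.3) / (32.6 − 0.3) = 16.3/32.3 = 0.5046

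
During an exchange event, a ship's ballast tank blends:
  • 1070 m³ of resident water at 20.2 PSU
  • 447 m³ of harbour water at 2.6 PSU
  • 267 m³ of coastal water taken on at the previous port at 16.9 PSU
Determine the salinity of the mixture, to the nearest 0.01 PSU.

Mass of salt is conserved:
salt = 1,070×20.2 + 447×2.6 + 267×16.9 = 21,614 + 1,162.2 + 4,512.3 = 27,288.5
volume = 1,070 + 447 + 267 = 1,784 m³
S = 27,288.5 / 1,784 = 15.2962 PSU

15.30 PSU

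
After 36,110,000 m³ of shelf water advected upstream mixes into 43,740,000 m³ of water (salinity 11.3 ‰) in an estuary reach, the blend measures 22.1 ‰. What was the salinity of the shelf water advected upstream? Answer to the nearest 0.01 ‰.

35.18 ‰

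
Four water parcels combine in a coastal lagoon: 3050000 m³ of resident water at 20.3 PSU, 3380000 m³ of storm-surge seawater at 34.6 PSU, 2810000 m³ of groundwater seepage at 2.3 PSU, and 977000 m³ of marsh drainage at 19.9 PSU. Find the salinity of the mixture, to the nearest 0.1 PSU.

Weighted by volume,
salt = 3,050,000×20.3 + 3,380,000×34.6 + 2,810,000×2.3 + 977,000×19.9 = 61,915,000 + 116,948,000 + 6,463,000 + 19,442,300 = 204,768,300
volume = 3,050,000 + 3,380,000 + 2,810,000 + 977,000 = 10,217,000 m³
S = 204,768,300 / 10,217,000 = 20.042 PSU

20.0 PSU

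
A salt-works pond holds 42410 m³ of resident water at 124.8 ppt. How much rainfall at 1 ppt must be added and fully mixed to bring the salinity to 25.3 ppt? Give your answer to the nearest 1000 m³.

174000 m³

Salt balance: 42,410×124.8 + V×1 = (42,410+V)×25.3
5,292,768 + 1V = 1,072,973 + 25.3V
4,219,795 = 24.3V
V = 173,654.12 m³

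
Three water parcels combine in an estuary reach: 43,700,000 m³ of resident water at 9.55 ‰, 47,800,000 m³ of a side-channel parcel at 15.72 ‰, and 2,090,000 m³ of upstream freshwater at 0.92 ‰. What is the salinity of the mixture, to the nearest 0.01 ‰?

12.51 ‰

Mass of salt is conserved:
salt = 43,700,000×9.55 + 47,800,000×15.72 + 2,090,000×0.92 = 417,335,000 + 751,416,000 + 1,922,800 = 1,170,673,800
volume = 43,700,000 + 47,800,000 + 2,090,000 = 93,590,000 m³
S = 1,170,673,800 / 93,590,000 = 12.5085 ‰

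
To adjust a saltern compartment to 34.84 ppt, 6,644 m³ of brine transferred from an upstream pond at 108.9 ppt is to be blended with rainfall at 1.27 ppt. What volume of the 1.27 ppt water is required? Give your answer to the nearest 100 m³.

14700 m³

Salt balance: 6,644×108.9 + V×1.27 = (6,644+V)×34.84
723,531.6 + 1.27V = 231,476.96 + 34.84V
492,054.64 = 33.57V
V = 14,657.57 m³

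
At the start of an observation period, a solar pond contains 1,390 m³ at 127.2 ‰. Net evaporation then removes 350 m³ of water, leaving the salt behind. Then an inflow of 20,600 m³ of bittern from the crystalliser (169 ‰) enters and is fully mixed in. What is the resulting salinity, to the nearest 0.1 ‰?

After evaporation: salt = 1,390×127.2 = 176,808; volume = 1,390 − 350 = 1,040 m³
After mixing: salt = 176,808 + 20,600×169 = 3,658,208; volume = 1,040 + 20,600 = 21,640 m³
S = 3,658,208 / 21,640 = 169.0484 ‰

169.0 ‰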